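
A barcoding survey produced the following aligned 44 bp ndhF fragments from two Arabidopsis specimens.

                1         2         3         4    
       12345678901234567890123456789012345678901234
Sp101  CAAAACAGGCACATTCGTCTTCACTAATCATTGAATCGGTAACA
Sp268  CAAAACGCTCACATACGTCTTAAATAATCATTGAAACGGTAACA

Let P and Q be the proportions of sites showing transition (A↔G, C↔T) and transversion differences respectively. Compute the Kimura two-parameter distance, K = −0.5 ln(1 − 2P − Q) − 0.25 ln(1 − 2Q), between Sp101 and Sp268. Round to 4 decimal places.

The sequences differ at positions 7 (A/G, transition), 8 (G/C, transversion), 9 (G/T, transversion), 15 (T/A, transversion), 22 (C/A, transversion), 24 (C/A, transversion), 36 (T/A, transversion).
Of the 7 differences, 1 transition and 6 transversions over 44 sites: P = 1/44 = 0.022727, Q = 6/44 = 0.136364.
d = −0.5·ln(0.818182) − 0.25·ln(0.727272) = −0.5·(-0.200670) − 0.25·(-0.318455) = 0.1799.

0.1799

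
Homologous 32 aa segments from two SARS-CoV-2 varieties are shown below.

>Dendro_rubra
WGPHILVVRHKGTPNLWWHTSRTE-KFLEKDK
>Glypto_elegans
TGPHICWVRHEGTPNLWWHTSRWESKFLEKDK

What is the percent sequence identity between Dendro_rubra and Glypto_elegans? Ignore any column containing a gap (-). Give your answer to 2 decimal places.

83.87%

Excluding the 1 gap column leaves 31 comparable sites.
Mismatches occur at site 1 (W/T), site 6 (L/C), site 7 (V/W), site 11 (K/E), site 23 (T/W).
26 of the 31 comparable sites match, so the percent identity is 26/31 × 100 = 83.87%.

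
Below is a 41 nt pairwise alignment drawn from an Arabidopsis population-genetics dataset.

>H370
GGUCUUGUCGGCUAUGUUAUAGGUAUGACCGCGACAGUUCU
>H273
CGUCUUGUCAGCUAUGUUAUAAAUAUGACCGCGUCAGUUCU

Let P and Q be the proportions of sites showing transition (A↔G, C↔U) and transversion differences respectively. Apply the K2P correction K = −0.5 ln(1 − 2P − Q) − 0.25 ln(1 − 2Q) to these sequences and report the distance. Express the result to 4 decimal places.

The sequences differ at positions 1 (G/C, transversion), 10 (G/A, transition), 22 (G/A, transition), 23 (G/A, transition), 34 (A/U, transversion).
Of the 5 differences, 3 transitions and 2 transversions over 41 sites: P = 3/41 = 0.073171, Q = 2/41 = 0.048780.
d = −0.5·ln(0.804878) − 0.25·ln(0.902440) = −0.5·(-0.217065) − 0.25·(-0.102653) = 0.1342.

0.1342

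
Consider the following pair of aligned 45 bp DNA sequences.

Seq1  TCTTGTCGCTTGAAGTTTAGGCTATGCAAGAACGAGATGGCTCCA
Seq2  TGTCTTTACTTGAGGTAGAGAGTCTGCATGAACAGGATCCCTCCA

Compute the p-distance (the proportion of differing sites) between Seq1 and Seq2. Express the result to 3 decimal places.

The sequences differ at positions 2 (C/G), 4 (T/C), 5 (G/T), 7 (C/T), 8 (G/A), 14 (A/G), 17 (T/A), 18 (T/G), 21 (G/A), 22 (C/G), 24 (A/C), 29 (A/T), 34 (G/A), 35 (A/G), 39 (G/C), 40 (G/C).
There are 16 differences over 45 sites, so p = 16/45 = 0.356.

0.356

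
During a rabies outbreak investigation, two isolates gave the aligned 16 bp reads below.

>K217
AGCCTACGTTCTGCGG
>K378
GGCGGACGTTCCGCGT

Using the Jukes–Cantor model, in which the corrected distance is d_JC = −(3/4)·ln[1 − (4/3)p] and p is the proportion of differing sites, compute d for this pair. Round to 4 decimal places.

The sequences differ at positions 1 (A/G), 4 (C/G), 5 (T/G), 12 (T/C), 16 (G/T).
p = 5/16 = 0.312500.
d = −0.75 · ln(1 − (4/3)·0.312500) = −0.75 · ln(0.583333) = −0.75 · (-0.538997) = 0.4042.

0.4042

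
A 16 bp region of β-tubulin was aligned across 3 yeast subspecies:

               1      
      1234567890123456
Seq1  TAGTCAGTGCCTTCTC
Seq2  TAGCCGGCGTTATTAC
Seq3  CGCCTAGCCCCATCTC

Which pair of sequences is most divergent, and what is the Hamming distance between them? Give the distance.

10

Pairwise Hamming distances:
  Seq1 vs Seq2: 8
  Seq1 vs Seq3: 8
  Seq2 vs Seq3: 10
The largest is 10, between Seq2 and Seq3.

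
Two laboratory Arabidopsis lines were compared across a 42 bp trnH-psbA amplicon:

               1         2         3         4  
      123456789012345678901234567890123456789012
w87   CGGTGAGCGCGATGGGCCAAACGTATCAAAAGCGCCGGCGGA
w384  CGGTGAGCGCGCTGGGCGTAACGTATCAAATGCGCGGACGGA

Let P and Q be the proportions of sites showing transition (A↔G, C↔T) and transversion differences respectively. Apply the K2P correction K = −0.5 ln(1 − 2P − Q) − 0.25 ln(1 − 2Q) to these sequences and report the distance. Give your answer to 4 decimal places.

Mismatches occur at site 12 (A↔C, transversion), site 18 (C↔G, transversion), site 19 (A↔T, transversion), site 31 (A↔T, transversion), site 36 (C↔G, transversion), site 38 (G↔A, transition).
Of the 6 differences, 1 transition and 5 transversions over 42 sites: P = 1/42 = 0.023810, Q = 5/42 = 0.119048.
d = −0.5·ln(0.833332) − 0.25·ln(0.761904) = −0.5·(-0.182323) − 0.25·(-0.271935) = 0.1591.

0.1591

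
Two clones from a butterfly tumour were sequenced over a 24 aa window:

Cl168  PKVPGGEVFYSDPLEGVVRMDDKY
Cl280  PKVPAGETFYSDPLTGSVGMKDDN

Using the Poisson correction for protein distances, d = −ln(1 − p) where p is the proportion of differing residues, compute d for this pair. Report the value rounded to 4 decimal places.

0.4055

Differing sites — 5:G/A; 8:V/T; 15:E/T; 17:V/S; 19:R/G; 21:D/K; 23:K/D; 24:Y/N.
p = 8/24 = 0.333333.
d = −ln(1 − 0.333333) = −ln(0.666667) = 0.4055.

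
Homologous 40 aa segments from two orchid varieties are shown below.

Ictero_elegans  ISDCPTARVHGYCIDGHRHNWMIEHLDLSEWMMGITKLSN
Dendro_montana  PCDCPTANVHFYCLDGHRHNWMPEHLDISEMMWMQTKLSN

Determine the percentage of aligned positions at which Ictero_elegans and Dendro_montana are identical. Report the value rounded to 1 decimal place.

72.5%

Differing sites — 1:I/P; 2:S/C; 8:R/N; 11:G/F; 14:I/L; 23:I/P; 28:L/I; 31:W/M; 33:M/W; 34:G/M; 35:I/Q.
29 of the 40 sites match, so the percent identity is 29/40 × 100 = 72.5%.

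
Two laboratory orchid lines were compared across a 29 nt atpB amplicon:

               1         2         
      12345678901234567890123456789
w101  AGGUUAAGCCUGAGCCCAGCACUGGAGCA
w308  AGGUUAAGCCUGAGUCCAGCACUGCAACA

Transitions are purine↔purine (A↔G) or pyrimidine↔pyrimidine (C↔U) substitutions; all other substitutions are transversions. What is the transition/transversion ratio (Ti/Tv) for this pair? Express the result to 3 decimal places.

2.000

Differing sites — 15:C/U (Ti); 25:G/C (Tv); 27:G/A (Ti).
Of the 3 differences, 2 transitions and 1 transversion, so Ti/Tv = 2/1 = 2.000.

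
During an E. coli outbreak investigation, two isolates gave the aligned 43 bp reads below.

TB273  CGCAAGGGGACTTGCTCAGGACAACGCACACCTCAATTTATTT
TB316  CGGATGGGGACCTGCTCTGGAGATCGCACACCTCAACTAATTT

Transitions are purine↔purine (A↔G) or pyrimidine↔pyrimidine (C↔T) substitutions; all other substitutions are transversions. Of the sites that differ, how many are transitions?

The sequences differ at positions 3 (C/G, transversion), 5 (A/T, transversion), 12 (T/C, transition), 18 (A/T, transversion), 22 (C/G, transversion), 24 (A/T, transversion), 37 (T/C, transition), 39 (T/A, transversion).
Of the 8 differences, 2 transitions and 6 transversions, so the answer is 2.

2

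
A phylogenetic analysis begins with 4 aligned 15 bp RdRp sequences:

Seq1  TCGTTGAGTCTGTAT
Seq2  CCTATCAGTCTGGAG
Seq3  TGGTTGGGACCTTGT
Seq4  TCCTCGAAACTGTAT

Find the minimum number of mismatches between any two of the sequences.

4

Pairwise Hamming distances:
  Seq1 vs Seq2: 6
  Seq1 vs Seq3: 6
  Seq1 vs Seq4: 4
  Seq2 vs Seq3: 12
  Seq2 vs Seq4: 9
  Seq3 vs Seq4: 8
The smallest is 4, between Seq1 and Seq4.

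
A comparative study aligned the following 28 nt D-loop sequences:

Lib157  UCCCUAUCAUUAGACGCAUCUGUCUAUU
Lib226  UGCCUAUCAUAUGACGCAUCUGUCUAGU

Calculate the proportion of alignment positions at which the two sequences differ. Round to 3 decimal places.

0.143

Mismatches occur at site 2 (C→G), site 11 (U→A), site 12 (A→U), site 27 (U→G).
There are 4 differences over 28 sites, so p = 4/28 = 0.143.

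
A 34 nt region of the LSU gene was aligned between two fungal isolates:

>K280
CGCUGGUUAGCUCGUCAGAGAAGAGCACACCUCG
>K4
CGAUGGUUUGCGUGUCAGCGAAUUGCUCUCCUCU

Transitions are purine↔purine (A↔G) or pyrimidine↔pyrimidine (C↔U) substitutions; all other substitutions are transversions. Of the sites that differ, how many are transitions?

The sequences differ at positions 3 (C/A, transversion), 9 (A/U, transversion), 12 (U/G, transversion), 13 (C/U, transition), 19 (A/C, transversion), 23 (G/U, transversion), 24 (A/U, transversion), 27 (A/U, transversion), 29 (A/U, transversion), 34 (G/U, transversion).
Of the 10 differences, 1 transition and 9 transversions, so the answer is 1.

1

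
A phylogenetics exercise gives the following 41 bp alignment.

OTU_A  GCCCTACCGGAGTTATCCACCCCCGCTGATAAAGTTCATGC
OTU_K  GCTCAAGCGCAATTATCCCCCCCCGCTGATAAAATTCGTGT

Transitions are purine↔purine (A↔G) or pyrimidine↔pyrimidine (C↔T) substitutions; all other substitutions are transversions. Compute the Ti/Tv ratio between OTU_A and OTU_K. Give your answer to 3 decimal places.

Mismatches occur at site 3 (C→T, transition), site 5 (T→A, transversion), site 7 (C→G, transversion), site 10 (G→C, transversion), site 12 (G→A, transition), site 19 (A→C, transversion), site 34 (G→A, transition), site 38 (A→G, transition), site 41 (C→T, transition).
Of the 9 differences, 5 transitions and 4 transversions, so Ti/Tv = 5/4 = 1.250.

1.250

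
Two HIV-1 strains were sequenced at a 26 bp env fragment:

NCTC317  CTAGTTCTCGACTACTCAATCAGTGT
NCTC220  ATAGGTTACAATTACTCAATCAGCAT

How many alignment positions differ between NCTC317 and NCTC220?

8

Mismatches occur at site 1 (C↔A), site 5 (T↔G), site 7 (C↔T), site 8 (T↔A), site 10 (G↔A), site 12 (C↔T), site 24 (T↔C), site 25 (G↔A).
That gives 8 mismatches out of 26 aligned sites, so the Hamming distance is 8.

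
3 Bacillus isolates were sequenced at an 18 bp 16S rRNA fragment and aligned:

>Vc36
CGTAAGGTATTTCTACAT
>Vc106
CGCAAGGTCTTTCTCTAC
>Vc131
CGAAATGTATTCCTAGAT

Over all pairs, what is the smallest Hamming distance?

4

Pairwise Hamming distances:
  Vc36 vs Vc106: 5
  Vc36 vs Vc131: 4
  Vc106 vs Vc131: 7
The smallest is 4, between Vc36 and Vc131.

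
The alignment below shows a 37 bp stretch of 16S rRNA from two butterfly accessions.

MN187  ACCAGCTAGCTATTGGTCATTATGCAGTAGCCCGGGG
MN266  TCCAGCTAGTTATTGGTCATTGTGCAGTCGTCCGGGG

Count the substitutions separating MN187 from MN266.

5

Differing sites — 1:A/T; 10:C/T; 22:A/G; 29:A/C; 31:C/T.
That gives 5 mismatches out of 37 aligned sites, so the Hamming distance is 5.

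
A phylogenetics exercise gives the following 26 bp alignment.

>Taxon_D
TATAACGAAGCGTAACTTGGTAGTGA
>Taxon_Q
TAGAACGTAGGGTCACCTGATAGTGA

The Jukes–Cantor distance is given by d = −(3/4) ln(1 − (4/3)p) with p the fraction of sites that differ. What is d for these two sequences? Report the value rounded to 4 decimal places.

Differing sites — 3:T/G; 8:A/T; 11:C/G; 14:A/C; 17:T/C; 20:G/A.
p = 6/26 = 0.230769.
d = −0.75 · ln(1 − (4/3)·0.230769) = −0.75 · ln(0.692308) = −0.75 · (-0.367724) = 0.2758.

0.2758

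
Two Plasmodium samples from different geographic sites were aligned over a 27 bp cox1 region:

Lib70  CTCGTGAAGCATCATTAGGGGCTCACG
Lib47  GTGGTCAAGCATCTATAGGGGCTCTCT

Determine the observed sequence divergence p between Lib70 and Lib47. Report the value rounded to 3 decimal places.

Differing sites — 1:C/G; 3:C/G; 6:G/C; 14:A/T; 15:T/A; 25:A/T; 27:G/T.
There are 7 differences over 27 sites, so p = 7/27 = 0.259.

0.259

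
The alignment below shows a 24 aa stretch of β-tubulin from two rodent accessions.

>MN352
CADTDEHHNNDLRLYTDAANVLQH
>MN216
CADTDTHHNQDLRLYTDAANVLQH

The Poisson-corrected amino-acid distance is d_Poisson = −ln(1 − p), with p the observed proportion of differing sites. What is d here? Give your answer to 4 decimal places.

0.0870

Differing sites — 6:E/T; 10:N/Q.
p = 2/24 = 0.083333.
d = −ln(1 − 0.083333) = −ln(0.916667) = 0.0870.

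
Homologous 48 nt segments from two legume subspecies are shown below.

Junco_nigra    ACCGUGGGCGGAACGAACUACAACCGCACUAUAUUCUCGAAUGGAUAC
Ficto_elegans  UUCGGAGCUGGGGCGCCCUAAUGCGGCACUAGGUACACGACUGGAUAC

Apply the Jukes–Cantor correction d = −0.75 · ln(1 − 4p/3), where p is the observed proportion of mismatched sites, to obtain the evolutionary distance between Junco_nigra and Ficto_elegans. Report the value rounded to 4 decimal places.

0.5627

Mismatches occur at site 1 (A↔U), site 2 (C↔U), site 5 (U↔G), site 6 (G↔A), site 8 (G↔C), site 9 (C↔U), site 12 (A↔G), site 13 (A↔G), site 16 (A↔C), site 17 (A↔C), site 21 (C↔A), site 22 (A↔U), site 23 (A↔G), site 25 (C↔G), site 32 (U↔G), site 33 (A↔G), site 35 (U↔A), site 37 (U↔A), site 41 (A↔C).
p = 19/48 = 0.395833.
d = −0.75 · ln(1 − (4/3)·0.395833) = −0.75 · ln(0.472223) = −0.75 · (-0.750304) = 0.5627.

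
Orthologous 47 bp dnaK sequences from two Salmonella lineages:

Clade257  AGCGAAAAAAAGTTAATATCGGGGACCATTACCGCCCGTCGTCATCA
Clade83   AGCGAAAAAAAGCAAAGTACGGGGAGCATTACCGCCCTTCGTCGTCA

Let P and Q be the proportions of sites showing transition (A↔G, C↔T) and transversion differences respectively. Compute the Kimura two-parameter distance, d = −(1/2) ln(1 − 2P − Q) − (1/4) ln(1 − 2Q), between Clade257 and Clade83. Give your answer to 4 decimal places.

0.1933

Differing sites — 13:T/C (Ti); 14:T/A (Tv); 17:T/G (Tv); 18:A/T (Tv); 19:T/A (Tv); 26:C/G (Tv); 38:G/T (Tv); 44:A/G (Ti).
Of the 8 differences, 2 transitions and 6 transversions over 47 sites: P = 2/47 = 0.042553, Q = 6/47 = 0.127660.
d = −0.5·ln(0.787234) − 0.25·ln(0.744680) = −0.5·(-0.239230) − 0.25·(-0.294801) = 0.1933.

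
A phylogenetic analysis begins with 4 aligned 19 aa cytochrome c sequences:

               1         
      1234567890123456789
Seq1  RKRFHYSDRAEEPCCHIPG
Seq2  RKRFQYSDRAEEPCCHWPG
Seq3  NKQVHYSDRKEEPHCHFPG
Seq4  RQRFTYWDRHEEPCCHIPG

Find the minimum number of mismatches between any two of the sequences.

Pairwise Hamming distances:
  Seq1 vs Seq2: 2
  Seq1 vs Seq3: 6
  Seq1 vs Seq4: 4
  Seq2 vs Seq3: 7
  Seq2 vs Seq4: 5
  Seq3 vs Seq4: 9
The smallest is 2, between Seq1 and Seq2.

2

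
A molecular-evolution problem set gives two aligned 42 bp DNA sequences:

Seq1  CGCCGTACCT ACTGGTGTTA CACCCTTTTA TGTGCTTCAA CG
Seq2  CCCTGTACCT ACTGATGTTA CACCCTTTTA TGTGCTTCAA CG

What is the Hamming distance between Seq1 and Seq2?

3

The sequences differ at positions 2 (G/C), 4 (C/T), 15 (G/A).
That gives 3 mismatches out of 42 aligned sites, so the Hamming distance is 3.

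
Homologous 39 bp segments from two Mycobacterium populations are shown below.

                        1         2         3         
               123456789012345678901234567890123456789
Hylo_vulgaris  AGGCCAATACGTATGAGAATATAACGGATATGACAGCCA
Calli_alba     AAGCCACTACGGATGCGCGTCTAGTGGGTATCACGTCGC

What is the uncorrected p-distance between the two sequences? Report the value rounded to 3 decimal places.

0.385

The sequences differ at positions 2 (G/A), 7 (A/C), 12 (T/G), 16 (A/C), 18 (A/C), 19 (A/G), 21 (A/C), 24 (A/G), 25 (C/T), 28 (A/G), 32 (G/C), 35 (A/G), 36 (G/T), 38 (C/G), 39 (A/C).
There are 15 differences over 39 sites, so p = 15/39 = 0.385.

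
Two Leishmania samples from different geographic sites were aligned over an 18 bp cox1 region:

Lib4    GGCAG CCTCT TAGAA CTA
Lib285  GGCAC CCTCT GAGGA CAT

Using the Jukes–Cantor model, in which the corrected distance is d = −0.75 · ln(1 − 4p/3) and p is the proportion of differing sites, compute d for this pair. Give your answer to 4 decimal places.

0.3470

Differing sites — 5:G/C; 11:T/G; 14:A/G; 17:T/A; 18:A/T.
p = 5/18 = 0.277778.
d = −0.75 · ln(1 − (4/3)·0.277778) = −0.75 · ln(0.629629) = −0.75 · (-0.462625) = 0.3470.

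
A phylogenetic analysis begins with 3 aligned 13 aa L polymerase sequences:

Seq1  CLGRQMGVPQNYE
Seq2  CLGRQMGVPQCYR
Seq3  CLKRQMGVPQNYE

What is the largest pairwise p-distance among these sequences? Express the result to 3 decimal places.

Pairwise Hamming distances:
  Seq1 vs Seq2: 2
  Seq1 vs Seq3: 1
  Seq2 vs Seq3: 3
The largest is 3 mismatches, between Seq2 and Seq3; p = 3/13 = 0.231.

0.231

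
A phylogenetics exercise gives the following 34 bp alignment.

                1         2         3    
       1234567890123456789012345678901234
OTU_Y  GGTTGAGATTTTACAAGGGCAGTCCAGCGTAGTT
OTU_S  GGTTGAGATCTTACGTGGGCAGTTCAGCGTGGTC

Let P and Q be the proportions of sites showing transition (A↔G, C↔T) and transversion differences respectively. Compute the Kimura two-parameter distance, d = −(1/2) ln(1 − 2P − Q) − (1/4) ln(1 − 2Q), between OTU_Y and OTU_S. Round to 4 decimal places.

Mismatches occur at site 10 (T→C, transition), site 15 (A→G, transition), site 16 (A→T, transversion), site 24 (C→T, transition), site 31 (A→G, transition), site 34 (T→C, transition).
Of the 6 differences, 5 transitions and 1 transversion over 34 sites: P = 5/34 = 0.147059, Q = 1/34 = 0.029412.
d = −0.5·ln(0.676470) − 0.25·ln(0.941176) = −0.5·(-0.390867) − 0.25·(-0.060625) = 0.2106.

0.2106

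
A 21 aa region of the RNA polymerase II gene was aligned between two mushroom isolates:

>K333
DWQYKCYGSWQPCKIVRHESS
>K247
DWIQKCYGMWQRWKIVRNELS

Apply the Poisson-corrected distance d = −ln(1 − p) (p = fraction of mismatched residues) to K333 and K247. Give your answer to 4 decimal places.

Differing sites — 3:Q/I; 4:Y/Q; 9:S/M; 12:P/R; 13:C/W; 18:H/N; 20:S/L.
p = 7/21 = 0.333333.
d = −ln(1 − 0.333333) = −ln(0.666667) = 0.4055.

0.4055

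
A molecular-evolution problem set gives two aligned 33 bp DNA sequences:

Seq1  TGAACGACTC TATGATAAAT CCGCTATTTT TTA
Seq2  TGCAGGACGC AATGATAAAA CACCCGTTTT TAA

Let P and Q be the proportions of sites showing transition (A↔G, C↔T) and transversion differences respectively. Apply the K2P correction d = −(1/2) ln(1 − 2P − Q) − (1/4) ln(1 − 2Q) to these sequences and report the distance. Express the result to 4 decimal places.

0.3918

Differing sites — 3:A/C (Tv); 5:C/G (Tv); 9:T/G (Tv); 11:T/A (Tv); 20:T/A (Tv); 22:C/A (Tv); 23:G/C (Tv); 25:T/C (Ti); 26:A/G (Ti); 32:T/A (Tv).
Of the 10 differences, 2 transitions and 8 transversions over 33 sites: P = 2/33 = 0.060606, Q = 8/33 = 0.242424.
d = −0.5·ln(0.636364) − 0.25·ln(0.515152) = −0.5·(-0.451985) − 0.25·(-0.663293) = 0.3918.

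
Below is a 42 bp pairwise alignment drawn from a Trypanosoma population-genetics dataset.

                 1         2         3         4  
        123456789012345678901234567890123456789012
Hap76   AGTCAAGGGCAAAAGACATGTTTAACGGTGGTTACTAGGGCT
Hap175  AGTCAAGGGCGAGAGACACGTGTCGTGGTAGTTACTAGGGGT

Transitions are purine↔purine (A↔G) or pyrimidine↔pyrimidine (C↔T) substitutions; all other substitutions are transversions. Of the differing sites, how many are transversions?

3

Differing sites — 11:A/G (Ti); 13:A/G (Ti); 19:T/C (Ti); 22:T/G (Tv); 24:A/C (Tv); 25:A/G (Ti); 26:C/T (Ti); 30:G/A (Ti); 41:C/G (Tv).
Of the 9 differences, 6 transitions and 3 transversions, so the answer is 3.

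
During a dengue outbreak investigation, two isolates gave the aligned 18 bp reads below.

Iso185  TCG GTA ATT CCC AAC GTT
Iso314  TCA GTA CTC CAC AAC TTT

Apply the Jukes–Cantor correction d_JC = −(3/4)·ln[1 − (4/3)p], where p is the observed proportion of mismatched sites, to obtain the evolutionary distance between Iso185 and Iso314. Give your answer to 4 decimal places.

Differing sites — 3:G/A; 7:A/C; 9:T/C; 11:C/A; 16:G/T.
p = 5/18 = 0.277778.
d = −0.75 · ln(1 − (4/3)·0.277778) = −0.75 · ln(0.629629) = −0.75 · (-0.462625) = 0.3470.

0.3470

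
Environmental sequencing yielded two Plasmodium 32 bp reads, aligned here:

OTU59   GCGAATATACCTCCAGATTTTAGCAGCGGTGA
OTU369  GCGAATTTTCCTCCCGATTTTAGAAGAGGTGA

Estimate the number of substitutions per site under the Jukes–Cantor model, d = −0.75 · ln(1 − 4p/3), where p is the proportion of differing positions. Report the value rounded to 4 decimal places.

Differing sites — 7:A/T; 9:A/T; 15:A/C; 24:C/A; 27:C/A.
p = 5/32 = 0.156250.
d = −0.75 · ln(1 − (4/3)·0.156250) = −0.75 · ln(0.791667) = −0.75 · (-0.233614) = 0.1752.

0.1752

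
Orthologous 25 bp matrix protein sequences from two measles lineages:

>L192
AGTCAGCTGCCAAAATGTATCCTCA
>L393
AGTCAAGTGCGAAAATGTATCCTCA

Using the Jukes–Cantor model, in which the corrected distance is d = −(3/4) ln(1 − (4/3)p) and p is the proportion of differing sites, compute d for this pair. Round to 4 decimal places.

0.1308

Differing sites — 6:G/A; 7:C/G; 11:C/G.
p = 3/25 = 0.120000.
d = −0.75 · ln(1 − (4/3)·0.120000) = −0.75 · ln(0.840000) = −0.75 · (-0.174353) = 0.1308.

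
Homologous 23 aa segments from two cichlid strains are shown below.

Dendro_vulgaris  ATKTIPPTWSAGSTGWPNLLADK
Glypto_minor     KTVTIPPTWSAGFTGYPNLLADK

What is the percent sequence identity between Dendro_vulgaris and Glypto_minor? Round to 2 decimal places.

82.61%

Differing sites — 1:A/K; 3:K/V; 13:S/F; 16:W/Y.
19 of the 23 sites match, so the percent identity is 19/23 × 100 = 82.61%.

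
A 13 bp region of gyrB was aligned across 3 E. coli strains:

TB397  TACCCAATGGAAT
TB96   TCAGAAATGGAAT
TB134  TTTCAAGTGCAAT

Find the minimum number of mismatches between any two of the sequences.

4

Pairwise Hamming distances:
  TB397 vs TB96: 4
  TB397 vs TB134: 5
  TB96 vs TB134: 5
The smallest is 4, between TB397 and TB96.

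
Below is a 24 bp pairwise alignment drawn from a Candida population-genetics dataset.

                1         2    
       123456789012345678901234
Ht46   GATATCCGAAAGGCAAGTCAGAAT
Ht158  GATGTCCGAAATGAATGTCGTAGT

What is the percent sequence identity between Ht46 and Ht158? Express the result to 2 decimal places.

The sequences differ at positions 4 (A/G), 12 (G/T), 14 (C/A), 16 (A/T), 20 (A/G), 21 (G/T), 23 (A/G).
17 of the 24 sites match, so the percent identity is 17/24 × 100 = 70.83%.

70.83%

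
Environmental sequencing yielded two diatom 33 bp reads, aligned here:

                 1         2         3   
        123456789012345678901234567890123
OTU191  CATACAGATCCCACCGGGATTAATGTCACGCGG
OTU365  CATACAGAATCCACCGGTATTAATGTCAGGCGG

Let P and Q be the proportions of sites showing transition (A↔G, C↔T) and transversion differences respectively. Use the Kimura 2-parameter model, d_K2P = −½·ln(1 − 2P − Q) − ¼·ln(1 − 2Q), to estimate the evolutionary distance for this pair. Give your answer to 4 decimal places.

Differing sites — 9:T/A (Tv); 10:C/T (Ti); 18:G/T (Tv); 29:C/G (Tv).
Of the 4 differences, 1 transition and 3 transversions over 33 sites: P = 1/33 = 0.030303, Q = 3/33 = 0.090909.
d = −0.5·ln(0.848485) − 0.25·ln(0.818182) = −0.5·(-0.164303) − 0.25·(-0.200670) = 0.1323.

0.1323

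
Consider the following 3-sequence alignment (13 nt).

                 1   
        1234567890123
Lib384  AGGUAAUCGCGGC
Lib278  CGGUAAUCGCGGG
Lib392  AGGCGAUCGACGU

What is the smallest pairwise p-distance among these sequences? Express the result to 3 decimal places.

Pairwise Hamming distances:
  Lib384 vs Lib278: 2
  Lib384 vs Lib392: 5
  Lib278 vs Lib392: 6
The smallest is 2 mismatches, between Lib384 and Lib278; p = 2/13 = 0.154.

0.154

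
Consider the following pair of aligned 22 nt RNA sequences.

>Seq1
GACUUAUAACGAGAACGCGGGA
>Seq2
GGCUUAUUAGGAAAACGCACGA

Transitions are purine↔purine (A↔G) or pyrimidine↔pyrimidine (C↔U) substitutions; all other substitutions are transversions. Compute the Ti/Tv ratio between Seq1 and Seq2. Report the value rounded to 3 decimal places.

Differing sites — 2:A/G (Ti); 8:A/U (Tv); 10:C/G (Tv); 13:G/A (Ti); 19:G/A (Ti); 20:G/C (Tv).
Of the 6 differences, 3 transitions and 3 transversions, so Ti/Tv = 3/3 = 1.000.

1.000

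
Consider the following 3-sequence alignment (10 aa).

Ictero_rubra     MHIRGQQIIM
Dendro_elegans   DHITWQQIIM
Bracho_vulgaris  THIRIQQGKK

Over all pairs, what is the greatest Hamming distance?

6

Pairwise Hamming distances:
  Ictero_rubra vs Dendro_elegans: 3
  Ictero_rubra vs Bracho_vulgaris: 5
  Dendro_elegans vs Bracho_vulgaris: 6
The largest is 6, between Dendro_elegans and Bracho_vulgaris.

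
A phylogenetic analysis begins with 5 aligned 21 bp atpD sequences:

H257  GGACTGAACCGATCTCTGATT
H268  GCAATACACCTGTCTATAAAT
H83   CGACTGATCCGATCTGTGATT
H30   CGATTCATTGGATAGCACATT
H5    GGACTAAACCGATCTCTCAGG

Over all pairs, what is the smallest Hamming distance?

3

Pairwise Hamming distances:
  H257 vs H268: 9
  H257 vs H83: 3
  H257 vs H30: 10
  H257 vs H5: 4
  H268 vs H83: 11
  H268 vs H30: 16
  H268 vs H5: 9
  H83 vs H30: 9
  H83 vs H5: 7
  H30 vs H5: 11
The smallest is 3, between H257 and H83.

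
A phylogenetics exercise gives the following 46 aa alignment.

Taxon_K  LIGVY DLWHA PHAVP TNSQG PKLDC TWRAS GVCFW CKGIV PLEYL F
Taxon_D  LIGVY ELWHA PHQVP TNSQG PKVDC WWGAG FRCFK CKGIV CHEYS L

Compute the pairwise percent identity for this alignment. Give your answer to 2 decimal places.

The sequences differ at positions 6 (D/E), 13 (A/Q), 23 (L/V), 26 (T/W), 28 (R/G), 30 (S/G), 31 (G/F), 32 (V/R), 35 (W/K), 41 (P/C), 42 (L/H), 45 (L/S), 46 (F/L).
33 of the 46 sites match, so the percent identity is 33/46 × 100 = 71.74%.

71.74%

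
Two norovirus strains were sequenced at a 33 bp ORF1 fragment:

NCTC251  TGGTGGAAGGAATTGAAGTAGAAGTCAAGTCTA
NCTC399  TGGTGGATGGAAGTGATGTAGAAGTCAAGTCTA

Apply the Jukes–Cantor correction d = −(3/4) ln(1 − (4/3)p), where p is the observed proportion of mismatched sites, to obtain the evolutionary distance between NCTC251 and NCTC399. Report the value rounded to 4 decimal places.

Mismatches occur at site 8 (A/T), site 13 (T/G), site 17 (A/T).
p = 3/33 = 0.090909.
d = −0.75 · ln(1 − (4/3)·0.090909) = −0.75 · ln(0.878788) = −0.75 · (-0.129212) = 0.0969.

0.0969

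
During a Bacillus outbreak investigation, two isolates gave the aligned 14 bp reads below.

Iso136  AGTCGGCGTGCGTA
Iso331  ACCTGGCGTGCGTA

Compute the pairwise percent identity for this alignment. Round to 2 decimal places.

Mismatches occur at site 2 (G/C), site 3 (T/C), site 4 (C/T).
11 of the 14 sites match, so the percent identity is 11/14 × 100 = 78.57%.

78.57%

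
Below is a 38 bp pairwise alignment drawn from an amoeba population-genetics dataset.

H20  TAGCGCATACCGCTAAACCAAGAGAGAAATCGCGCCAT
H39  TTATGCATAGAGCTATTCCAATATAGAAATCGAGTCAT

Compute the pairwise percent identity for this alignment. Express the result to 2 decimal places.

71.05%

Differing sites — 2:A/T; 3:G/A; 4:C/T; 10:C/G; 11:C/A; 16:A/T; 17:A/T; 22:G/T; 24:G/T; 33:C/A; 35:C/T.
27 of the 38 sites match, so the percent identity is 27/38 × 100 = 71.05%.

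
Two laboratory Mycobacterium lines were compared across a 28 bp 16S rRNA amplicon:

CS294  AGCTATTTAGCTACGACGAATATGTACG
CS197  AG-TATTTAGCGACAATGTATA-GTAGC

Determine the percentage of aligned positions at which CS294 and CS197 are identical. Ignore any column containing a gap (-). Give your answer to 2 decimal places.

76.92%

Excluding the 2 gap columns leaves 26 comparable sites.
The sequences differ at positions 12 (T/G), 15 (G/A), 17 (C/T), 19 (A/T), 27 (C/G), 28 (G/C).
20 of the 26 comparable sites match, so the percent identity is 20/26 × 100 = 76.92%.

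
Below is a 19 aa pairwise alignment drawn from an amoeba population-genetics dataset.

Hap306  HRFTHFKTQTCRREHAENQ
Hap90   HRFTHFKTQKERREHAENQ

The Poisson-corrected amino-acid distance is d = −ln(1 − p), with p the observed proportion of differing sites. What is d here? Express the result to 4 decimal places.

Mismatches occur at site 10 (T↔K), site 11 (C↔E).
p = 2/19 = 0.105263.
d = −ln(1 − 0.105263) = −ln(0.894737) = 0.1112.

0.1112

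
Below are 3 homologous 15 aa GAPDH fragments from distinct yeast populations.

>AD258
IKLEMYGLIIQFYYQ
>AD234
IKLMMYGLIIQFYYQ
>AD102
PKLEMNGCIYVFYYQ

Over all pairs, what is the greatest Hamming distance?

Pairwise Hamming distances:
  AD258 vs AD234: 1
  AD258 vs AD102: 5
  AD234 vs AD102: 6
The largest is 6, between AD234 and AD102.

6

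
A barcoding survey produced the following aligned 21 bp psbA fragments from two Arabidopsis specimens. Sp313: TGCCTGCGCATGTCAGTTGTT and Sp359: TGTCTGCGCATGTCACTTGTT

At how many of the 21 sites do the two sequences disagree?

The sequences differ at positions 3 (C/T), 16 (G/C).
That gives 2 mismatches out of 21 aligned sites, so the Hamming distance is 2.

2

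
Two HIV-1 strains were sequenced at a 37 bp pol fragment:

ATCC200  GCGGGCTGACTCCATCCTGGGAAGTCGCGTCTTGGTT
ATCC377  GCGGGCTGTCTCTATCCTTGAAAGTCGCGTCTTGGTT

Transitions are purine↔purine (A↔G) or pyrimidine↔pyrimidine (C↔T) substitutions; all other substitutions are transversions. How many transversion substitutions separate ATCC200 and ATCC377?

2

Mismatches occur at site 9 (A↔T, transversion), site 13 (C↔T, transition), site 19 (G↔T, transversion), site 21 (G↔A, transition).
Of the 4 differences, 2 transitions and 2 transversions, so the answer is 2.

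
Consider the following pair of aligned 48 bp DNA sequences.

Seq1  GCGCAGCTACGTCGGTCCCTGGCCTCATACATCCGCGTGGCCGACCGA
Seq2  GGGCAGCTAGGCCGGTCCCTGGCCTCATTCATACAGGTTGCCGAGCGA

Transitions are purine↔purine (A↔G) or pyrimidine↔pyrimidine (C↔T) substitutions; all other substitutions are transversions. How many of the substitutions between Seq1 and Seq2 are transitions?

The sequences differ at positions 2 (C/G, transversion), 10 (C/G, transversion), 12 (T/C, transition), 29 (A/T, transversion), 33 (C/A, transversion), 35 (G/A, transition), 36 (C/G, transversion), 39 (G/T, transversion), 45 (C/G, transversion).
Of the 9 differences, 2 transitions and 7 transversions, so the answer is 2.

2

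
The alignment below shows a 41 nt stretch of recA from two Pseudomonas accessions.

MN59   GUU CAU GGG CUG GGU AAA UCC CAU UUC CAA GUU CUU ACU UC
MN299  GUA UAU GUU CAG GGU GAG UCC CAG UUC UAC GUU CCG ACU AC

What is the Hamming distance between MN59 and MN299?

13

The sequences differ at positions 3 (U/A), 4 (C/U), 8 (G/U), 9 (G/U), 11 (U/A), 16 (A/G), 18 (A/G), 24 (U/G), 28 (C/U), 30 (A/C), 35 (U/C), 36 (U/G), 40 (U/A).
That gives 13 mismatches out of 41 aligned sites, so the Hamming distance is 13.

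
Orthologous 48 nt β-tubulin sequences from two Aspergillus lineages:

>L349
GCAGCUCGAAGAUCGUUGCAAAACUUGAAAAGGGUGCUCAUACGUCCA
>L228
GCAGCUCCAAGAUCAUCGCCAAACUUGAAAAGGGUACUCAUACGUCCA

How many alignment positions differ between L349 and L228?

5

Differing sites — 8:G/C; 15:G/A; 17:U/C; 20:A/C; 36:G/A.
That gives 5 mismatches out of 48 aligned sites, so the Hamming distance is 5.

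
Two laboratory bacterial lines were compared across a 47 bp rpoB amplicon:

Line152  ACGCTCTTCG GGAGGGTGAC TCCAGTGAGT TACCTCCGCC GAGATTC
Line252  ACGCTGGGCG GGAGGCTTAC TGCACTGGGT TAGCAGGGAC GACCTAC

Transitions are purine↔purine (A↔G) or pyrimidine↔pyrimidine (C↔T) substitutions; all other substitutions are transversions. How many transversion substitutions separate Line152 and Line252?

15

Mismatches occur at site 6 (C→G, transversion), site 7 (T→G, transversion), site 8 (T→G, transversion), site 16 (G→C, transversion), site 18 (G→T, transversion), site 22 (C→G, transversion), site 25 (G→C, transversion), site 28 (A→G, transition), site 33 (C→G, transversion), site 35 (T→A, transversion), site 36 (C→G, transversion), site 37 (C→G, transversion), site 39 (C→A, transversion), site 43 (G→C, transversion), site 44 (A→C, transversion), site 46 (T→A, transversion).
Of the 16 differences, 1 transition and 15 transversions, so the answer is 15.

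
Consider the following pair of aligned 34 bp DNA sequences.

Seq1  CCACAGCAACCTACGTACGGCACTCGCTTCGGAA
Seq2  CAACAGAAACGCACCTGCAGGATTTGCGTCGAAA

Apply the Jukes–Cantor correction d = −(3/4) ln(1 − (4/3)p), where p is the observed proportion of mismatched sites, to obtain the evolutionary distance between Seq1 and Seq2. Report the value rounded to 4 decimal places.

0.4770

The sequences differ at positions 2 (C/A), 7 (C/A), 11 (C/G), 12 (T/C), 15 (G/C), 17 (A/G), 19 (G/A), 21 (C/G), 23 (C/T), 25 (C/T), 28 (T/G), 32 (G/A).
p = 12/34 = 0.352941.
d = −0.75 · ln(1 − (4/3)·0.352941) = −0.75 · ln(0.529412) = −0.75 · (-0.635988) = 0.4770.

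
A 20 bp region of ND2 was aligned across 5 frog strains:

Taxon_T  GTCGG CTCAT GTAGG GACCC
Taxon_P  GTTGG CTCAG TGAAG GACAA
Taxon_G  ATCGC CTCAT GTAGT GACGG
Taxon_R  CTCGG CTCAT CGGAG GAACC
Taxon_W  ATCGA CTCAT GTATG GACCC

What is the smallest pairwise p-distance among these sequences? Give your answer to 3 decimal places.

0.150

Pairwise Hamming distances:
  Taxon_T vs Taxon_P: 7
  Taxon_T vs Taxon_G: 5
  Taxon_T vs Taxon_R: 6
  Taxon_T vs Taxon_W: 3
  Taxon_P vs Taxon_G: 10
  Taxon_P vs Taxon_R: 8
  Taxon_P vs Taxon_W: 9
  Taxon_G vs Taxon_R: 10
  Taxon_G vs Taxon_W: 5
  Taxon_R vs Taxon_W: 7
The smallest is 3 mismatches, between Taxon_T and Taxon_W; p = 3/20 = 0.150.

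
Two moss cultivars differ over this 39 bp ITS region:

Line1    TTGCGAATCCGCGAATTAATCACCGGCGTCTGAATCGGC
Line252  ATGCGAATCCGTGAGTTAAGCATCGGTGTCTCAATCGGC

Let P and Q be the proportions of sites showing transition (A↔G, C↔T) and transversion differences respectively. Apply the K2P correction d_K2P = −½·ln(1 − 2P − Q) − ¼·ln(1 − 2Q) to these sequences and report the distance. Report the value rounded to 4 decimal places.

0.2074

Mismatches occur at site 1 (T/A, transversion), site 12 (C/T, transition), site 15 (A/G, transition), site 20 (T/G, transversion), site 23 (C/T, transition), site 27 (C/T, transition), site 32 (G/C, transversion).
Of the 7 differences, 4 transitions and 3 transversions over 39 sites: P = 4/39 = 0.102564, Q = 3/39 = 0.076923.
d = −0.5·ln(0.717949) − 0.25·ln(0.846154) = −0.5·(-0.331357) − 0.25·(-0.167054) = 0.2074.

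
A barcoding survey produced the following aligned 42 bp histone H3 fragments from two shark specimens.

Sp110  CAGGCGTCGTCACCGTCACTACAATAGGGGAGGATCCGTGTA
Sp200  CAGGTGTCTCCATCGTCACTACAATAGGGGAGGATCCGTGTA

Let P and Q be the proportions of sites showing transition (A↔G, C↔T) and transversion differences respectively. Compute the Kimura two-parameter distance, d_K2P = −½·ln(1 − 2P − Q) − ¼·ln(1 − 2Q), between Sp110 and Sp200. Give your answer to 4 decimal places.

Mismatches occur at site 5 (C/T, transition), site 9 (G/T, transversion), site 10 (T/C, transition), site 13 (C/T, transition).
Of the 4 differences, 3 transitions and 1 transversion over 42 sites: P = 3/42 = 0.071429, Q = 1/42 = 0.023810.
d = −0.5·ln(0.833332) − 0.25·ln(0.952380) = −0.5·(-0.182323) − 0.25·(-0.048791) = 0.1034.

0.1034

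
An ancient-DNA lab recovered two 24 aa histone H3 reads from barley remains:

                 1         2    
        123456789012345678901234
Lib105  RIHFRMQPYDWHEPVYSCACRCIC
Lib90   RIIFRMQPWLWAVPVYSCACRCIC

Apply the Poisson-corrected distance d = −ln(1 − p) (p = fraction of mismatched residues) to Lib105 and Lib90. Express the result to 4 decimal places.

Mismatches occur at site 3 (H→I), site 9 (Y→W), site 10 (D→L), site 12 (H→A), site 13 (E→V).
p = 5/24 = 0.208333.
d = −ln(1 − 0.208333) = −ln(0.791667) = 0.2336.

0.2336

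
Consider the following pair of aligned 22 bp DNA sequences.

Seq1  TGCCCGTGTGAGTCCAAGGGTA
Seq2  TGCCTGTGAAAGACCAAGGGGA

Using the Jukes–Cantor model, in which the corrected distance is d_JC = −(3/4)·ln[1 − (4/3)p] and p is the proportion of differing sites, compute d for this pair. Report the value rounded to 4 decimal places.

The sequences differ at positions 5 (C/T), 9 (T/A), 10 (G/A), 13 (T/A), 21 (T/G).
p = 5/22 = 0.227273.
d = −0.75 · ln(1 − (4/3)·0.227273) = −0.75 · ln(0.696969) = −0.75 · (-0.361014) = 0.2708.

0.2708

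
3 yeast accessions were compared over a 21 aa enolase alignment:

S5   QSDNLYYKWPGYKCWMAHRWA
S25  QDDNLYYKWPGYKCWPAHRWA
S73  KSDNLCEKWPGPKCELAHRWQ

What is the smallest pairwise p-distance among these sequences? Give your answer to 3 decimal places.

0.095

Pairwise Hamming distances:
  S5 vs S25: 2
  S5 vs S73: 7
  S25 vs S73: 8
The smallest is 2 mismatches, between S5 and S25; p = 2/21 = 0.095.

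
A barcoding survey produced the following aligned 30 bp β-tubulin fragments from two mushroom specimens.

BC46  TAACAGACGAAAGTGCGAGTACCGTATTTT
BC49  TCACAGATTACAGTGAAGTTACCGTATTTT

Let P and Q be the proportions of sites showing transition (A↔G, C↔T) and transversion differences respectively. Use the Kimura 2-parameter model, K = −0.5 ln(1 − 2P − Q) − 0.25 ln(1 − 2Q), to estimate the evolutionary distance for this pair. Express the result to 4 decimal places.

0.3297

Mismatches occur at site 2 (A/C, transversion), site 8 (C/T, transition), site 9 (G/T, transversion), site 11 (A/C, transversion), site 16 (C/A, transversion), site 17 (G/A, transition), site 18 (A/G, transition), site 19 (G/T, transversion).
Of the 8 differences, 3 transitions and 5 transversions over 30 sites: P = 3/30 = 0.100000, Q = 5/30 = 0.166667.
d = −0.5·ln(0.633333) − 0.25·ln(0.666666) = −0.5·(-0.456759) − 0.25·(-0.405466) = 0.3297.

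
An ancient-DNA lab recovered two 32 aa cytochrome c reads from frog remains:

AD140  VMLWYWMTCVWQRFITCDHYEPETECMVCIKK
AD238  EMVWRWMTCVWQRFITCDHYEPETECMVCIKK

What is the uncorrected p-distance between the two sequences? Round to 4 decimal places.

0.0938

The sequences differ at positions 1 (V/E), 3 (L/V), 5 (Y/R).
There are 3 differences over 32 sites, so p = 3/32 = 0.0938.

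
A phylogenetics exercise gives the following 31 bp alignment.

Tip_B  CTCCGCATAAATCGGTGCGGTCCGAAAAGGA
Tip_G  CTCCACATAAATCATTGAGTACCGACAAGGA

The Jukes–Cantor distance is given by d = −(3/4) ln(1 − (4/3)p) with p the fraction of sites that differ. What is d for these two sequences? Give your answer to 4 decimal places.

0.2687

The sequences differ at positions 5 (G/A), 14 (G/A), 15 (G/T), 18 (C/A), 20 (G/T), 21 (T/A), 26 (A/C).
p = 7/31 = 0.225806.
d = −0.75 · ln(1 − (4/3)·0.225806) = −0.75 · ln(0.698925) = −0.75 · (-0.358212) = 0.2687.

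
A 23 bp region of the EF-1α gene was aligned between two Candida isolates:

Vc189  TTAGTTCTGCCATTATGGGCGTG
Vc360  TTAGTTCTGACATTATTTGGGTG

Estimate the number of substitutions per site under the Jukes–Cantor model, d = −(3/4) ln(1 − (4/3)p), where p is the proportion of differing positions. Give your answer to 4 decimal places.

0.1979

Mismatches occur at site 10 (C/A), site 17 (G/T), site 18 (G/T), site 20 (C/G).
p = 4/23 = 0.173913.
d = −0.75 · ln(1 − (4/3)·0.173913) = −0.75 · ln(0.768116) = −0.75 · (-0.263815) = 0.1979.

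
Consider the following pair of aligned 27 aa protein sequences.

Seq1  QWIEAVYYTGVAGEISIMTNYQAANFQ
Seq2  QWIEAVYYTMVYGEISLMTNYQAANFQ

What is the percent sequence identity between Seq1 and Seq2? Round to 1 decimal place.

Mismatches occur at site 10 (G↔M), site 12 (A↔Y), site 17 (I↔L).
24 of the 27 sites match, so the percent identity is 24/27 × 100 = 88.9%.

88.9%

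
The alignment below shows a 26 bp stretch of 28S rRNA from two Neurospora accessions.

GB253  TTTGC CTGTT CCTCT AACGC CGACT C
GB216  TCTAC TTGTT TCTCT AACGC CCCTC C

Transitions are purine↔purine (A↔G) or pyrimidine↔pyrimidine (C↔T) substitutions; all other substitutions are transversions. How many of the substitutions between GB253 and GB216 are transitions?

The sequences differ at positions 2 (T/C, transition), 4 (G/A, transition), 6 (C/T, transition), 11 (C/T, transition), 22 (G/C, transversion), 23 (A/C, transversion), 24 (C/T, transition), 25 (T/C, transition).
Of the 8 differences, 6 transitions and 2 transversions, so the answer is 6.

6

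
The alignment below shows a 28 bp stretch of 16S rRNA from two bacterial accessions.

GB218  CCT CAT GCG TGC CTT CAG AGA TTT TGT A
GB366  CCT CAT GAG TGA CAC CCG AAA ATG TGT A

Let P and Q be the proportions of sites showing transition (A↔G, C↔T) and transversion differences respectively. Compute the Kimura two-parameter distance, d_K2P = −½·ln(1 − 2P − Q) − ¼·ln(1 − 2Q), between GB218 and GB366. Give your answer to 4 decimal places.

0.3608

Mismatches occur at site 8 (C↔A, transversion), site 12 (C↔A, transversion), site 14 (T↔A, transversion), site 15 (T↔C, transition), site 17 (A↔C, transversion), site 20 (G↔A, transition), site 22 (T↔A, transversion), site 24 (T↔G, transversion).
Of the 8 differences, 2 transitions and 6 transversions over 28 sites: P = 2/28 = 0.071429, Q = 6/28 = 0.214286.
d = −0.5·ln(0.642856) − 0.25·ln(0.571428) = −0.5·(-0.441835) − 0.25·(-0.559617) = 0.3608.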